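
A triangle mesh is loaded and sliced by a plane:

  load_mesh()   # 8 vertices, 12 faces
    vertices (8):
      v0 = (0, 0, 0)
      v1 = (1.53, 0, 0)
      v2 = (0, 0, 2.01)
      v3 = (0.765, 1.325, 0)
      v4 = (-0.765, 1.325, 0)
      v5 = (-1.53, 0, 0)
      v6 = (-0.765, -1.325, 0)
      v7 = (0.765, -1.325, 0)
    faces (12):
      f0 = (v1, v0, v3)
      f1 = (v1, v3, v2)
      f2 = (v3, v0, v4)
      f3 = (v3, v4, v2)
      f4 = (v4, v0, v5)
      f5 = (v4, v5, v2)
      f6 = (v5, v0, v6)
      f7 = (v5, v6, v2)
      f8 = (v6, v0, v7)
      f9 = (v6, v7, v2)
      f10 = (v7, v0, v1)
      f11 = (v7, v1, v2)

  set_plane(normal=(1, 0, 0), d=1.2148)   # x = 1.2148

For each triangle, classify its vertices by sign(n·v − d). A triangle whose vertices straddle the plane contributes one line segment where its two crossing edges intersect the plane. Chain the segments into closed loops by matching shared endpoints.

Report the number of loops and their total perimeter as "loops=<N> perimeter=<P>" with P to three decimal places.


loops=1 perimeter=2.462

Straddling triangles (4 of 12):
  (v1,v0,v3) [+--] → (1.2148, 0, 0)–(1.2148, 0.545935, 0)  len=0.5459
  (v1,v3,v2) [+--] → (1.2148, 0.545935, 0)–(1.2148, 0, 0.414086)  len=0.6852
  (v7,v0,v1) [--+] → (1.2148, 0, 0)–(1.2148, -0.545935, 0)  len=0.5459
  (v7,v1,v2) [-+-] → (1.2148, -0.545935, 0)–(1.2148, 0, 0.414086)  len=0.6852

Chained into 1 loop(s):
  loop 1: 4 segments, perimeter = 2.4623
Total perimeter = 2.462


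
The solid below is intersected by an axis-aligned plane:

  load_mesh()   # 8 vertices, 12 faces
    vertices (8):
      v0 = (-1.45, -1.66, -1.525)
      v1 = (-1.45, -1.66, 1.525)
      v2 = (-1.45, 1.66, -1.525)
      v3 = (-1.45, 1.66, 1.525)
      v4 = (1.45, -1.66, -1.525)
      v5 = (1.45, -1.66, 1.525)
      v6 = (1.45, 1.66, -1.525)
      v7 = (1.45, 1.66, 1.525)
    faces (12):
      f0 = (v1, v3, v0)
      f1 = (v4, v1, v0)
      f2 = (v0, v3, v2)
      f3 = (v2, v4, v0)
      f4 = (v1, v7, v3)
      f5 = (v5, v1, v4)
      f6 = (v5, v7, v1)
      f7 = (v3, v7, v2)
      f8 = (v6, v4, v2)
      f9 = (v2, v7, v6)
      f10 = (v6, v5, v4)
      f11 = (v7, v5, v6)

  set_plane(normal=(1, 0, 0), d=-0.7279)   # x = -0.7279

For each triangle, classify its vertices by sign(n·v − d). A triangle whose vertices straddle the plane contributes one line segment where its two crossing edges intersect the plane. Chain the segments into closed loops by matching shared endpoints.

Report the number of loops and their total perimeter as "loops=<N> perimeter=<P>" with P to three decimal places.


Straddling triangles (8 of 12):
  (v4,v1,v0) [+--] → (-0.7279, -1.66, 0.76555)–(-0.7279, -1.66, -1.525)  len=2.2906
  (v2,v4,v0) [-+-] → (-0.7279, 0.83332, -1.525)–(-0.7279, -1.66, -1.525)  len=2.4933
  (v1,v7,v3) [-+-] → (-0.7279, -0.83332, 1.525)–(-0.7279, 1.66, 1.525)  len=2.4933
  (v5,v1,v4) [+-+] → (-0.7279, -1.66, 1.525)–(-0.7279, -1.66, 0.76555)  len=0.7594
  (v5,v7,v1) [++-] → (-0.7279, -0.83332, 1.525)–(-0.7279, -1.66, 1.525)  len=0.8267
  (v3,v7,v2) [-+-] → (-0.7279, 1.66, 1.525)–(-0.7279, 1.66, -0.76555)  len=2.2906
  (v6,v4,v2) [++-] → (-0.7279, 0.83332, -1.525)–(-0.7279, 1.66, -1.525)  len=0.8267
  (v2,v7,v6) [-++] → (-0.7279, 1.66, -0.76555)–(-0.7279, 1.66, -1.525)  len=0.7594

Chained into 1 loop(s):
  loop 1: 8 segments, perimeter = 12.7400
Total perimeter = 12.740

loops=1 perimeter=12.740


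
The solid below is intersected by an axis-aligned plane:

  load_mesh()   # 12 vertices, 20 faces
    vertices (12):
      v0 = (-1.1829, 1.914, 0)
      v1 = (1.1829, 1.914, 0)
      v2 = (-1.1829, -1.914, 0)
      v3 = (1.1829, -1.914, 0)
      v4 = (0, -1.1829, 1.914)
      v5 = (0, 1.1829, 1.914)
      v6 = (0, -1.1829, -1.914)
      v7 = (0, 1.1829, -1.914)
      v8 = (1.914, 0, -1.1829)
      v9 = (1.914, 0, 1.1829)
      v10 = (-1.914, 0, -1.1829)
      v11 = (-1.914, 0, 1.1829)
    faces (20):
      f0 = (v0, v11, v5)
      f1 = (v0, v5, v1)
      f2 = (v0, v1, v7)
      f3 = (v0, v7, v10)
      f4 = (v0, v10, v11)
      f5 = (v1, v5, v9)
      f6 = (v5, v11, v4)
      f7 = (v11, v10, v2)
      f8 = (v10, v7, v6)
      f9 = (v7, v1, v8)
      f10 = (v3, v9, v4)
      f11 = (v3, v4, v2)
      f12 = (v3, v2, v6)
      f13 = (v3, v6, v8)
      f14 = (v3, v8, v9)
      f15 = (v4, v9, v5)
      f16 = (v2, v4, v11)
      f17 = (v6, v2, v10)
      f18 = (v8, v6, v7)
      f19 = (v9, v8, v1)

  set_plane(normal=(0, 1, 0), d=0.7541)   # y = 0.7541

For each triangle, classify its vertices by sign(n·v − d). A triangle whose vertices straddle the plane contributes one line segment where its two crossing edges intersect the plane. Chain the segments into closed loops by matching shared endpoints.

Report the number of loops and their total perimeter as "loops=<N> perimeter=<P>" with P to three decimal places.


Straddling triangles (10 of 20):
  (v0,v11,v5) [+-+] → (-1.62595, 0.7541, 0.716847)–(-0.693823, 0.7541, 1.64898)  len=1.3182
  (v0,v7,v10) [++-] → (-0.693823, 0.7541, -1.64898)–(-1.62595, 0.7541, -0.716847)  len=1.3182
  (v0,v10,v11) [+--] → (-1.62595, 0.7541, -0.716847)–(-1.62595, 0.7541, 0.716847)  len=1.4337
  (v1,v5,v9) [++-] → (0.693823, 0.7541, 1.64898)–(1.62595, 0.7541, 0.716847)  len=1.3182
  (v5,v11,v4) [+--] → (-0.693823, 0.7541, 1.64898)–(0, 0.7541, 1.914)  len=0.7427
  (v10,v7,v6) [-+-] → (-0.693823, 0.7541, -1.64898)–(0, 0.7541, -1.914)  len=0.7427
  (v7,v1,v8) [++-] → (1.62595, 0.7541, -0.716847)–(0.693823, 0.7541, -1.64898)  len=1.3182
  (v4,v9,v5) [--+] → (0.693823, 0.7541, 1.64898)–(0, 0.7541, 1.914)  len=0.7427
  (v8,v6,v7) [--+] → (0, 0.7541, -1.914)–(0.693823, 0.7541, -1.64898)  len=0.7427
  (v9,v8,v1) [--+] → (1.62595, 0.7541, -0.716847)–(1.62595, 0.7541, 0.716847)  len=1.4337

Chained into 1 loop(s):
  loop 1: 10 segments, perimeter = 11.1112
Total perimeter = 11.111

loops=1 perimeter=11.111


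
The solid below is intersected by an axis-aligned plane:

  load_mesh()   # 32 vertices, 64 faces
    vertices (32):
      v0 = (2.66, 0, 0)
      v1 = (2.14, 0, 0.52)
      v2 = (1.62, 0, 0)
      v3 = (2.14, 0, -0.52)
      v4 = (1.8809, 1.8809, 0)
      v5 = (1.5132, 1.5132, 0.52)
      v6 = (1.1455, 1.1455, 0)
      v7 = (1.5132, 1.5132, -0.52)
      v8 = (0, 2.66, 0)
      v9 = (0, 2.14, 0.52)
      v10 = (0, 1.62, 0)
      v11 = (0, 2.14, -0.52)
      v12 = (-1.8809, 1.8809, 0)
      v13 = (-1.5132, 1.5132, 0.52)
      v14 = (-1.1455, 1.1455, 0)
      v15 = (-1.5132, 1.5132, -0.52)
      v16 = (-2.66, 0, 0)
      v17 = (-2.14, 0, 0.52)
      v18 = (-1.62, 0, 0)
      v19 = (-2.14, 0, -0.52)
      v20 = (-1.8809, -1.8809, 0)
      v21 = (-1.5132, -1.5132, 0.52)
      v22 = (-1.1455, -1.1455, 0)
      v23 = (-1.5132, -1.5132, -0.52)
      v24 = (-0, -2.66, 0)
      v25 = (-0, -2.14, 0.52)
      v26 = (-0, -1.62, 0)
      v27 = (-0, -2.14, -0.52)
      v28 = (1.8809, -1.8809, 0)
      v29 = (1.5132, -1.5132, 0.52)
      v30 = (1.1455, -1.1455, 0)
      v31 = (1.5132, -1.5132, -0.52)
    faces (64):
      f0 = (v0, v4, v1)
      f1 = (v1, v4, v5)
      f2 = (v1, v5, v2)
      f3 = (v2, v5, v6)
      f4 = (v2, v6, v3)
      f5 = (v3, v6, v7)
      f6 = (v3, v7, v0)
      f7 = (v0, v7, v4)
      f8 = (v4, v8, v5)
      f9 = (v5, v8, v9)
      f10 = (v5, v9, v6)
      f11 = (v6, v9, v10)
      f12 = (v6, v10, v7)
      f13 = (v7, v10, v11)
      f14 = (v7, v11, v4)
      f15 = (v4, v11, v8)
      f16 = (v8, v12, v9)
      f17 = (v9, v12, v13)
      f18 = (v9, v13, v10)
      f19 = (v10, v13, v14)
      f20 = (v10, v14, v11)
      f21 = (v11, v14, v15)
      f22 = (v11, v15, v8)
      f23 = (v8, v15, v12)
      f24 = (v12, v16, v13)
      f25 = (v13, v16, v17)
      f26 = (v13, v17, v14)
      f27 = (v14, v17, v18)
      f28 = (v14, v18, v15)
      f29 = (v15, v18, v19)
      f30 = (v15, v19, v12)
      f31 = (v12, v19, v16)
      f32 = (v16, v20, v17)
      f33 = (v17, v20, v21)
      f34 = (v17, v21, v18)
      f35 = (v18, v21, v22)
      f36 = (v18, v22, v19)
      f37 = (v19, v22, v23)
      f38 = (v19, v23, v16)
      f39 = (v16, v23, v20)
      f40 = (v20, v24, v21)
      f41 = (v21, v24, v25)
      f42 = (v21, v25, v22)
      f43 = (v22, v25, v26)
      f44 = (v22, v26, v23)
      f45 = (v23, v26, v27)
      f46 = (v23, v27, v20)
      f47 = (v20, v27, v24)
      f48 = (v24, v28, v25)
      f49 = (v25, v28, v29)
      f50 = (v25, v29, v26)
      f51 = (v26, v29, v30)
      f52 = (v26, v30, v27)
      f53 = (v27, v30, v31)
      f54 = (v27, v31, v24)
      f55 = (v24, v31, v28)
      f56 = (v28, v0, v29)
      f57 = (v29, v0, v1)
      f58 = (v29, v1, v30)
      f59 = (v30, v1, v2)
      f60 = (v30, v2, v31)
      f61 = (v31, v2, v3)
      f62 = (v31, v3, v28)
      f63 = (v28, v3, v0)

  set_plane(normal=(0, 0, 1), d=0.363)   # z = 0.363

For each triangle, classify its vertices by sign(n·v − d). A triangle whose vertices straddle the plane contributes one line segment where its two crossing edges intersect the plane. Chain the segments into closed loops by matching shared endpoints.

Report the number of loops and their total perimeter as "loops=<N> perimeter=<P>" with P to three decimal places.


loops=2 perimeter=26.206

Straddling triangles (32 of 64):
  (v0,v4,v1) [--+] → (2.06177, 0.567887, 0.363)–(2.297, 0, 0.363)  len=0.6147
  (v1,v4,v5) [+-+] → (2.06177, 0.567887, 0.363)–(1.62422, 1.62422, 0.363)  len=1.1434
  (v1,v5,v2) [++-] → (1.54545, 1.05633, 0.363)–(1.983, 0, 0.363)  len=1.1434
  (v2,v5,v6) [-+-] → (1.54545, 1.05633, 0.363)–(1.40218, 1.40218, 0.363)  len=0.3744
  (v4,v8,v5) [--+] → (1.05633, 1.85945, 0.363)–(1.62422, 1.62422, 0.363)  len=0.6147
  (v5,v8,v9) [+-+] → (1.05633, 1.85945, 0.363)–(0, 2.297, 0.363)  len=1.1434
  (v5,v9,v6) [++-] → (0.345853, 1.83974, 0.363)–(1.40218, 1.40218, 0.363)  len=1.1434
  (v6,v9,v10) [-+-] → (0.345853, 1.83974, 0.363)–(0, 1.983, 0.363)  len=0.3744
  (v8,v12,v9) [--+] → (-0.567887, 2.06177, 0.363)–(0, 2.297, 0.363)  len=0.6147
  (v9,v12,v13) [+-+] → (-0.567887, 2.06177, 0.363)–(-1.62422, 1.62422, 0.363)  len=1.1434
  (v9,v13,v10) [++-] → (-1.05633, 1.54545, 0.363)–(0, 1.983, 0.363)  len=1.1434
  (v10,v13,v14) [-+-] → (-1.05633, 1.54545, 0.363)–(-1.40218, 1.40218, 0.363)  len=0.3744
  (v12,v16,v13) [--+] → (-1.85945, 1.05633, 0.363)–(-1.62422, 1.62422, 0.363)  len=0.6147
  (v13,v16,v17) [+-+] → (-1.85945, 1.05633, 0.363)–(-2.297, 0, 0.363)  len=1.1434
  (v13,v17,v14) [++-] → (-1.83974, 0.345853, 0.363)–(-1.40218, 1.40218, 0.363)  len=1.1434
  (v14,v17,v18) [-+-] → (-1.83974, 0.345853, 0.363)–(-1.983, 0, 0.363)  len=0.3744
  (v16,v20,v17) [--+] → (-2.06177, -0.567887, 0.363)–(-2.297, 0, 0.363)  len=0.6147
  (v17,v20,v21) [+-+] → (-2.06177, -0.567887, 0.363)–(-1.62422, -1.62422, 0.363)  len=1.1434
  (v17,v21,v18) [++-] → (-1.54545, -1.05633, 0.363)–(-1.983, 0, 0.363)  len=1.1434
  (v18,v21,v22) [-+-] → (-1.54545, -1.05633, 0.363)–(-1.40218, -1.40218, 0.363)  len=0.3744
  (v20,v24,v21) [--+] → (-1.05633, -1.85945, 0.363)–(-1.62422, -1.62422, 0.363)  len=0.6147
  (v21,v24,v25) [+-+] → (-1.05633, -1.85945, 0.363)–(0, -2.297, 0.363)  len=1.1434
  (v21,v25,v22) [++-] → (-0.345853, -1.83974, 0.363)–(-1.40218, -1.40218, 0.363)  len=1.1434
  (v22,v25,v26) [-+-] → (-0.345853, -1.83974, 0.363)–(0, -1.983, 0.363)  len=0.3744
  (v24,v28,v25) [--+] → (0.567887, -2.06177, 0.363)–(0, -2.297, 0.363)  len=0.6147
  (v25,v28,v29) [+-+] → (0.567887, -2.06177, 0.363)–(1.62422, -1.62422, 0.363)  len=1.1434
  (v25,v29,v26) [++-] → (1.05633, -1.54545, 0.363)–(0, -1.983, 0.363)  len=1.1434
  (v26,v29,v30) [-+-] → (1.05633, -1.54545, 0.363)–(1.40218, -1.40218, 0.363)  len=0.3744
  (v28,v0,v29) [--+] → (1.85945, -1.05633, 0.363)–(1.62422, -1.62422, 0.363)  len=0.6147
  (v29,v0,v1) [+-+] → (1.85945, -1.05633, 0.363)–(2.297, 0, 0.363)  len=1.1434
  (v29,v1,v30) [++-] → (1.83974, -0.345853, 0.363)–(1.40218, -1.40218, 0.363)  len=1.1434
  (v30,v1,v2) [-+-] → (1.83974, -0.345853, 0.363)–(1.983, 0, 0.363)  len=0.3744

Chained into 2 loop(s):
  loop 1: 16 segments, perimeter = 14.0644
  loop 2: 16 segments, perimeter = 12.1417
Total perimeter = 26.206


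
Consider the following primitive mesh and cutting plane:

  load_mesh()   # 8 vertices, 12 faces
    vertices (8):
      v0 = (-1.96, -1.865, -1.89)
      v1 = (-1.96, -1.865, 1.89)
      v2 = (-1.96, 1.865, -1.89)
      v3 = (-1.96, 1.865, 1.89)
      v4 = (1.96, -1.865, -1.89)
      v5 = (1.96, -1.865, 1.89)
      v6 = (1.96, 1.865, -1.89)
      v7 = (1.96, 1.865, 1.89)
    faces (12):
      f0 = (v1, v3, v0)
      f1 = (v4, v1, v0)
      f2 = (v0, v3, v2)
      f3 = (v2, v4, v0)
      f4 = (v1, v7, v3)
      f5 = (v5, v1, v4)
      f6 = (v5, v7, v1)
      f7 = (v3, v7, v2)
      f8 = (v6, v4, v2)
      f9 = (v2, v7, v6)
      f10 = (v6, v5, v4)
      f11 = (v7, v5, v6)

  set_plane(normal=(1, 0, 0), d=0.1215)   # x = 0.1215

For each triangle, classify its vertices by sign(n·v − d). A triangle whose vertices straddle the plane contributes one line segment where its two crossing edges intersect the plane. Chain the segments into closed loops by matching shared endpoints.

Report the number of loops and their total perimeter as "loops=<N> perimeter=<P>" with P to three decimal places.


loops=1 perimeter=15.020

Straddling triangles (8 of 12):
  (v4,v1,v0) [+--] → (0.1215, -1.865, -0.117161)–(0.1215, -1.865, -1.89)  len=1.7728
  (v2,v4,v0) [-+-] → (0.1215, -0.115611, -1.89)–(0.1215, -1.865, -1.89)  len=1.7494
  (v1,v7,v3) [-+-] → (0.1215, 0.115611, 1.89)–(0.1215, 1.865, 1.89)  len=1.7494
  (v5,v1,v4) [+-+] → (0.1215, -1.865, 1.89)–(0.1215, -1.865, -0.117161)  len=2.0072
  (v5,v7,v1) [++-] → (0.1215, 0.115611, 1.89)–(0.1215, -1.865, 1.89)  len=1.9806
  (v3,v7,v2) [-+-] → (0.1215, 1.865, 1.89)–(0.1215, 1.865, 0.117161)  len=1.7728
  (v6,v4,v2) [++-] → (0.1215, -0.115611, -1.89)–(0.1215, 1.865, -1.89)  len=1.9806
  (v2,v7,v6) [-++] → (0.1215, 1.865, 0.117161)–(0.1215, 1.865, -1.89)  len=2.0072

Chained into 1 loop(s):
  loop 1: 8 segments, perimeter = 15.0200
Total perimeter = 15.020


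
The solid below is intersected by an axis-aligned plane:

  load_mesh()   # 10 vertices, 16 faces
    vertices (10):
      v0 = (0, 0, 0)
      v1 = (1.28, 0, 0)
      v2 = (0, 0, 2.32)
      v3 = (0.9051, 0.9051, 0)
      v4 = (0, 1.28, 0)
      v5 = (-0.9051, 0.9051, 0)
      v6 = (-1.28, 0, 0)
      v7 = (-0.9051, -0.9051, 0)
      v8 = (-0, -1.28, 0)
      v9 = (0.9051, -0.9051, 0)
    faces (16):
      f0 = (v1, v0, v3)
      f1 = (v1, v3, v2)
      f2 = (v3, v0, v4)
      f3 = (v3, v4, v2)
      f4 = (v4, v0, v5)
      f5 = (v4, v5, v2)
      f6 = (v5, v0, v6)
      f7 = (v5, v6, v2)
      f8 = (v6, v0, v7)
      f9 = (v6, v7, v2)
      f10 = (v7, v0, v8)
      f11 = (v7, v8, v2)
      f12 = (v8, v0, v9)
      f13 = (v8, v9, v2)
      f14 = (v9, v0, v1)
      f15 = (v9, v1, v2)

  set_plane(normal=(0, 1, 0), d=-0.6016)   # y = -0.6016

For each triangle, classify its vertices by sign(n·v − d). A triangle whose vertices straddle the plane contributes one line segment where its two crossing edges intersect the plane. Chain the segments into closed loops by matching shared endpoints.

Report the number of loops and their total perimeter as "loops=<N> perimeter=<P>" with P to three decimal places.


loops=1 perimeter=5.343

Straddling triangles (8 of 16):
  (v6,v0,v7) [++-] → (-0.6016, -0.6016, 0)–(-1.03081, -0.6016, 0)  len=0.4292
  (v6,v7,v2) [+-+] → (-1.03081, -0.6016, 0)–(-0.6016, -0.6016, 0.777947)  len=0.8885
  (v7,v0,v8) [-+-] → (-0.6016, -0.6016, 0)–(0, -0.6016, 0)  len=0.6016
  (v7,v8,v2) [--+] → (0, -0.6016, 1.2296)–(-0.6016, -0.6016, 0.777947)  len=0.7523
  (v8,v0,v9) [-+-] → (0, -0.6016, 0)–(0.6016, -0.6016, 0)  len=0.6016
  (v8,v9,v2) [--+] → (0.6016, -0.6016, 0.777947)–(0, -0.6016, 1.2296)  len=0.7523
  (v9,v0,v1) [-++] → (0.6016, -0.6016, 0)–(1.03081, -0.6016, 0)  len=0.4292
  (v9,v1,v2) [-++] → (1.03081, -0.6016, 0)–(0.6016, -0.6016, 0.777947)  len=0.8885

Chained into 1 loop(s):
  loop 1: 8 segments, perimeter = 5.3432
Total perimeter = 5.343


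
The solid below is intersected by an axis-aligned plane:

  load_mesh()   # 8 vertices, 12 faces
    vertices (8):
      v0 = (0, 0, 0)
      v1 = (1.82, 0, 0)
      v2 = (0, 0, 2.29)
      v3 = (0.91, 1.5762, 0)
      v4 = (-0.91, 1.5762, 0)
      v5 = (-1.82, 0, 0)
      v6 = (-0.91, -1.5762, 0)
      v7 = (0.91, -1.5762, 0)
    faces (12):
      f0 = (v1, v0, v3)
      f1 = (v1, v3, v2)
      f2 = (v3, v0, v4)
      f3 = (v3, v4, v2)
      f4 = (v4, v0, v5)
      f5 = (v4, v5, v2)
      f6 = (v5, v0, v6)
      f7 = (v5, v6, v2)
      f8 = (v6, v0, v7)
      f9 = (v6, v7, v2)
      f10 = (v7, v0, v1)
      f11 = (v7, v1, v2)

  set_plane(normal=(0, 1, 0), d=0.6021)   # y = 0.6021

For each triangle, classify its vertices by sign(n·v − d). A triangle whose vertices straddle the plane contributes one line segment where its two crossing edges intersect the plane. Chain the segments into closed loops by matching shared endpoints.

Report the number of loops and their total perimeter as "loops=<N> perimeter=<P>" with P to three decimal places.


loops=1 perimeter=7.256

Straddling triangles (6 of 12):
  (v1,v0,v3) [--+] → (0.347615, 0.6021, 0)–(1.47238, 0.6021, 0)  len=1.1248
  (v1,v3,v2) [-+-] → (1.47238, 0.6021, 0)–(0.347615, 0.6021, 1.41523)  len=1.8078
  (v3,v0,v4) [+-+] → (0.347615, 0.6021, 0)–(-0.347615, 0.6021, 0)  len=0.6952
  (v3,v4,v2) [++-] → (-0.347615, 0.6021, 1.41523)–(0.347615, 0.6021, 1.41523)  len=0.6952
  (v4,v0,v5) [+--] → (-0.347615, 0.6021, 0)–(-1.47238, 0.6021, 0)  len=1.1248
  (v4,v5,v2) [+--] → (-1.47238, 0.6021, 0)–(-0.347615, 0.6021, 1.41523)  len=1.8078

Chained into 1 loop(s):
  loop 1: 6 segments, perimeter = 7.2555
Total perimeter = 7.256


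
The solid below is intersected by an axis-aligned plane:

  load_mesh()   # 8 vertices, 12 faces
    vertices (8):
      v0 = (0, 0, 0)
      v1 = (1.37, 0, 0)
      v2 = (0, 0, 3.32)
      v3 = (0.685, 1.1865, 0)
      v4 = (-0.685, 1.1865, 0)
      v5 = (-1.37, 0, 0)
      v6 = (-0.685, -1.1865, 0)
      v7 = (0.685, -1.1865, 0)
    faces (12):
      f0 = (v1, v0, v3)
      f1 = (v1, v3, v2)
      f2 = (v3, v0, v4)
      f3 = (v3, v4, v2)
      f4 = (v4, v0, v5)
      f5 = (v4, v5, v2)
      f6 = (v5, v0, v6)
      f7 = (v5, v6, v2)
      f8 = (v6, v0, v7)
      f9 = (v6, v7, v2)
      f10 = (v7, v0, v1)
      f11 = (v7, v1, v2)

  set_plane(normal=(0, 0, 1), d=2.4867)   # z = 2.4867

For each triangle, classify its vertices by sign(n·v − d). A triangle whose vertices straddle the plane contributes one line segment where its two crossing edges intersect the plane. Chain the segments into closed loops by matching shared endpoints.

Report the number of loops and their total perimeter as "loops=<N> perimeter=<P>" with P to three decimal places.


loops=1 perimeter=2.063

Straddling triangles (6 of 12):
  (v1,v3,v2) [--+] → (0.171931, 0.297804, 2.4867)–(0.343862, 0, 2.4867)  len=0.3439
  (v3,v4,v2) [--+] → (-0.171931, 0.297804, 2.4867)–(0.171931, 0.297804, 2.4867)  len=0.3439
  (v4,v5,v2) [--+] → (-0.343862, 0, 2.4867)–(-0.171931, 0.297804, 2.4867)  len=0.3439
  (v5,v6,v2) [--+] → (-0.171931, -0.297804, 2.4867)–(-0.343862, 0, 2.4867)  len=0.3439
  (v6,v7,v2) [--+] → (0.171931, -0.297804, 2.4867)–(-0.171931, -0.297804, 2.4867)  len=0.3439
  (v7,v1,v2) [--+] → (0.343862, 0, 2.4867)–(0.171931, -0.297804, 2.4867)  len=0.3439

Chained into 1 loop(s):
  loop 1: 6 segments, perimeter = 2.0632
Total perimeter = 2.063


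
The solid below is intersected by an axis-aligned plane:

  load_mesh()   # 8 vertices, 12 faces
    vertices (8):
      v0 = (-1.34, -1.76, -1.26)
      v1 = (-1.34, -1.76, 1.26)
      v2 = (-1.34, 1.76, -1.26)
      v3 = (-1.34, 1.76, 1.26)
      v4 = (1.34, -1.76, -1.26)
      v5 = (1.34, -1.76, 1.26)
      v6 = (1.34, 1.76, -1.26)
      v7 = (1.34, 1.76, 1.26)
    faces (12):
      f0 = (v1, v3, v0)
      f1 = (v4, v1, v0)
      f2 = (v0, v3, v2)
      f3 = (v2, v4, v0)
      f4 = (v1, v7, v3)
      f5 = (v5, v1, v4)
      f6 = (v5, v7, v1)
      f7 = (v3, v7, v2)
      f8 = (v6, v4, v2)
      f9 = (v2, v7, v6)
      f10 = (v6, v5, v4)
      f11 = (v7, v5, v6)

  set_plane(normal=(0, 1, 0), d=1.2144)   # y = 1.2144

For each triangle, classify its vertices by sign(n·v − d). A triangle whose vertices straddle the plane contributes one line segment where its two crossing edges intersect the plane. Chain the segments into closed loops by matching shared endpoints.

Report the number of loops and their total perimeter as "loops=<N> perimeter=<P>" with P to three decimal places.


Straddling triangles (8 of 12):
  (v1,v3,v0) [-+-] → (-1.34, 1.2144, 1.26)–(-1.34, 1.2144, 0.8694)  len=0.3906
  (v0,v3,v2) [-++] → (-1.34, 1.2144, 0.8694)–(-1.34, 1.2144, -1.26)  len=2.1294
  (v2,v4,v0) [+--] → (-0.9246, 1.2144, -1.26)–(-1.34, 1.2144, -1.26)  len=0.4154
  (v1,v7,v3) [-++] → (0.9246, 1.2144, 1.26)–(-1.34, 1.2144, 1.26)  len=2.2646
  (v5,v7,v1) [-+-] → (1.34, 1.2144, 1.26)–(0.9246, 1.2144, 1.26)  len=0.4154
  (v6,v4,v2) [+-+] → (1.34, 1.2144, -1.26)–(-0.9246, 1.2144, -1.26)  len=2.2646
  (v6,v5,v4) [+--] → (1.34, 1.2144, -0.8694)–(1.34, 1.2144, -1.26)  len=0.3906
  (v7,v5,v6) [+-+] → (1.34, 1.2144, 1.26)–(1.34, 1.2144, -0.8694)  len=2.1294

Chained into 1 loop(s):
  loop 1: 8 segments, perimeter = 10.4000
Total perimeter = 10.400

loops=1 perimeter=10.400


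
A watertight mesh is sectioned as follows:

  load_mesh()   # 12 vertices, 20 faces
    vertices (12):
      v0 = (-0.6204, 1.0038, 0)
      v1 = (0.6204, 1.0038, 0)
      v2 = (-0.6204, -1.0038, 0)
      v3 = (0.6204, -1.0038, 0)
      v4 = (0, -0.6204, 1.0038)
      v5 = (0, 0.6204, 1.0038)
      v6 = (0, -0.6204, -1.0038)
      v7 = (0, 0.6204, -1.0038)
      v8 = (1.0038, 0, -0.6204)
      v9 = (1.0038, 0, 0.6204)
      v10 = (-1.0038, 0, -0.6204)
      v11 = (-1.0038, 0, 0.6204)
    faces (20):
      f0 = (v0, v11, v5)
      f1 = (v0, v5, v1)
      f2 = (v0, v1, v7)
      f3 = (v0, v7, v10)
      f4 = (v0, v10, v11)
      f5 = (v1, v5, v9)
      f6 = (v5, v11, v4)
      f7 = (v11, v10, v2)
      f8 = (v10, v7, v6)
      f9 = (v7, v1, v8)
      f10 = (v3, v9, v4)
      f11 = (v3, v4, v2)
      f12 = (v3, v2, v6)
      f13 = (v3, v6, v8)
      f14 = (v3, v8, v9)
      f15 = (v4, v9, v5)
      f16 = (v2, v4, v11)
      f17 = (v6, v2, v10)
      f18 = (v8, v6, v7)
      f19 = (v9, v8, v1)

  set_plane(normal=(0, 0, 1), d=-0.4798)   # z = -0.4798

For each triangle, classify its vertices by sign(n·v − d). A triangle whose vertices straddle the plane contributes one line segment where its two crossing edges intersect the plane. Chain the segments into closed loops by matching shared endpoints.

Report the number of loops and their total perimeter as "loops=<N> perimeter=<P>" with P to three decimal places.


Straddling triangles (10 of 20):
  (v0,v1,v7) [++-] → (0.323859, 0.820541, -0.4798)–(-0.323859, 0.820541, -0.4798)  len=0.6477
  (v0,v7,v10) [+--] → (-0.323859, 0.820541, -0.4798)–(-0.916911, 0.227489, -0.4798)  len=0.8387
  (v0,v10,v11) [+-+] → (-0.916911, 0.227489, -0.4798)–(-1.0038, 0, -0.4798)  len=0.2435
  (v11,v10,v2) [+-+] → (-1.0038, 0, -0.4798)–(-0.916911, -0.227489, -0.4798)  len=0.2435
  (v7,v1,v8) [-+-] → (0.323859, 0.820541, -0.4798)–(0.916911, 0.227489, -0.4798)  len=0.8387
  (v3,v2,v6) [++-] → (-0.323859, -0.820541, -0.4798)–(0.323859, -0.820541, -0.4798)  len=0.6477
  (v3,v6,v8) [+--] → (0.323859, -0.820541, -0.4798)–(0.916911, -0.227489, -0.4798)  len=0.8387
  (v3,v8,v9) [+-+] → (0.916911, -0.227489, -0.4798)–(1.0038, 0, -0.4798)  len=0.2435
  (v6,v2,v10) [-+-] → (-0.323859, -0.820541, -0.4798)–(-0.916911, -0.227489, -0.4798)  len=0.8387
  (v9,v8,v1) [+-+] → (1.0038, 0, -0.4798)–(0.916911, 0.227489, -0.4798)  len=0.2435

Chained into 1 loop(s):
  loop 1: 10 segments, perimeter = 5.6243
Total perimeter = 5.624

loops=1 perimeter=5.624


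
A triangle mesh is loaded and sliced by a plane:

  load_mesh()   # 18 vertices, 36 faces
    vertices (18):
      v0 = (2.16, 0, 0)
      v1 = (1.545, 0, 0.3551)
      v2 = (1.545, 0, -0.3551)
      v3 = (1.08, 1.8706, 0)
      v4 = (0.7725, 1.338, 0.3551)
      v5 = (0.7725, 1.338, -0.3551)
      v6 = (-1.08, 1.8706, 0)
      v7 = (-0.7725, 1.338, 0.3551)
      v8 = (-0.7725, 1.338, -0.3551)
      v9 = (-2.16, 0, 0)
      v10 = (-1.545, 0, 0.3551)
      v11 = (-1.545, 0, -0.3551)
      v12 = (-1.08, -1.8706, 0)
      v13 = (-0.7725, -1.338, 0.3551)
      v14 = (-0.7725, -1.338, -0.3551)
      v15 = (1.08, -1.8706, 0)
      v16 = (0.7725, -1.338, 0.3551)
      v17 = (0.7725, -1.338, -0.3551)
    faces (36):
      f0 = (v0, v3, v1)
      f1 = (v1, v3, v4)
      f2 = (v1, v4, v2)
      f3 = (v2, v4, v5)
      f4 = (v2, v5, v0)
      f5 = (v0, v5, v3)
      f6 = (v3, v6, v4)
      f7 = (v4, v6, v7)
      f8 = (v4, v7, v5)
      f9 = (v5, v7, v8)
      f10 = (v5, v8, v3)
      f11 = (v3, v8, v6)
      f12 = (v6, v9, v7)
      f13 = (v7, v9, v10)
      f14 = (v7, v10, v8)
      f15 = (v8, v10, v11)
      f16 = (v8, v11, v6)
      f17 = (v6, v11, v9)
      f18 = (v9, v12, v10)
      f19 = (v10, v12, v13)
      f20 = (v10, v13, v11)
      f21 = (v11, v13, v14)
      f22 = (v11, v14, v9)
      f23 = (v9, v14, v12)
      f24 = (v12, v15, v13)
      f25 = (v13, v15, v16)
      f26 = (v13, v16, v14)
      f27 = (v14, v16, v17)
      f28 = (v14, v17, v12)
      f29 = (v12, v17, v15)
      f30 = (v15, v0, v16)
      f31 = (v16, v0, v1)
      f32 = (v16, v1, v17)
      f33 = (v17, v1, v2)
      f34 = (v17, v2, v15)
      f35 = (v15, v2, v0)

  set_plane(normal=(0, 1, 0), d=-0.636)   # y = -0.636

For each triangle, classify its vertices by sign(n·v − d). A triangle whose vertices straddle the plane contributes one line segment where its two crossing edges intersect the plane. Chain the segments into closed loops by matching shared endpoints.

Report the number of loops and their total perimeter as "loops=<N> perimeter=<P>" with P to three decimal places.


Straddling triangles (12 of 36):
  (v9,v12,v10) [+-+] → (-1.7928, -0.636, 0)–(-1.3869, -0.636, 0.234367)  len=0.4687
  (v10,v12,v13) [+--] → (-1.3869, -0.636, 0.234367)–(-1.1778, -0.636, 0.3551)  len=0.2415
  (v10,v13,v11) [+-+] → (-1.1778, -0.636, 0.3551)–(-1.1778, -0.636, -0.0175161)  len=0.3726
  (v11,v13,v14) [+--] → (-1.1778, -0.636, -0.0175161)–(-1.1778, -0.636, -0.3551)  len=0.3376
  (v11,v14,v9) [+-+] → (-1.1778, -0.636, -0.3551)–(-1.50047, -0.636, -0.168792)  len=0.3726
  (v9,v14,v12) [+--] → (-1.50047, -0.636, -0.168792)–(-1.7928, -0.636, 0)  len=0.3376
  (v15,v0,v16) [-+-] → (1.7928, -0.636, 0)–(1.50047, -0.636, 0.168792)  len=0.3376
  (v16,v0,v1) [-++] → (1.50047, -0.636, 0.168792)–(1.1778, -0.636, 0.3551)  len=0.3726
  (v16,v1,v17) [-+-] → (1.1778, -0.636, 0.3551)–(1.1778, -0.636, 0.0175161)  len=0.3376
  (v17,v1,v2) [-++] → (1.1778, -0.636, 0.0175161)–(1.1778, -0.636, -0.3551)  len=0.3726
  (v17,v2,v15) [-+-] → (1.1778, -0.636, -0.3551)–(1.3869, -0.636, -0.234367)  len=0.2415
  (v15,v2,v0) [-++] → (1.3869, -0.636, -0.234367)–(1.7928, -0.636, 0)  len=0.4687

Chained into 2 loop(s):
  loop 1: 6 segments, perimeter = 2.1305
  loop 2: 6 segments, perimeter = 2.1305
Total perimeter = 4.261

loops=2 perimeter=4.261


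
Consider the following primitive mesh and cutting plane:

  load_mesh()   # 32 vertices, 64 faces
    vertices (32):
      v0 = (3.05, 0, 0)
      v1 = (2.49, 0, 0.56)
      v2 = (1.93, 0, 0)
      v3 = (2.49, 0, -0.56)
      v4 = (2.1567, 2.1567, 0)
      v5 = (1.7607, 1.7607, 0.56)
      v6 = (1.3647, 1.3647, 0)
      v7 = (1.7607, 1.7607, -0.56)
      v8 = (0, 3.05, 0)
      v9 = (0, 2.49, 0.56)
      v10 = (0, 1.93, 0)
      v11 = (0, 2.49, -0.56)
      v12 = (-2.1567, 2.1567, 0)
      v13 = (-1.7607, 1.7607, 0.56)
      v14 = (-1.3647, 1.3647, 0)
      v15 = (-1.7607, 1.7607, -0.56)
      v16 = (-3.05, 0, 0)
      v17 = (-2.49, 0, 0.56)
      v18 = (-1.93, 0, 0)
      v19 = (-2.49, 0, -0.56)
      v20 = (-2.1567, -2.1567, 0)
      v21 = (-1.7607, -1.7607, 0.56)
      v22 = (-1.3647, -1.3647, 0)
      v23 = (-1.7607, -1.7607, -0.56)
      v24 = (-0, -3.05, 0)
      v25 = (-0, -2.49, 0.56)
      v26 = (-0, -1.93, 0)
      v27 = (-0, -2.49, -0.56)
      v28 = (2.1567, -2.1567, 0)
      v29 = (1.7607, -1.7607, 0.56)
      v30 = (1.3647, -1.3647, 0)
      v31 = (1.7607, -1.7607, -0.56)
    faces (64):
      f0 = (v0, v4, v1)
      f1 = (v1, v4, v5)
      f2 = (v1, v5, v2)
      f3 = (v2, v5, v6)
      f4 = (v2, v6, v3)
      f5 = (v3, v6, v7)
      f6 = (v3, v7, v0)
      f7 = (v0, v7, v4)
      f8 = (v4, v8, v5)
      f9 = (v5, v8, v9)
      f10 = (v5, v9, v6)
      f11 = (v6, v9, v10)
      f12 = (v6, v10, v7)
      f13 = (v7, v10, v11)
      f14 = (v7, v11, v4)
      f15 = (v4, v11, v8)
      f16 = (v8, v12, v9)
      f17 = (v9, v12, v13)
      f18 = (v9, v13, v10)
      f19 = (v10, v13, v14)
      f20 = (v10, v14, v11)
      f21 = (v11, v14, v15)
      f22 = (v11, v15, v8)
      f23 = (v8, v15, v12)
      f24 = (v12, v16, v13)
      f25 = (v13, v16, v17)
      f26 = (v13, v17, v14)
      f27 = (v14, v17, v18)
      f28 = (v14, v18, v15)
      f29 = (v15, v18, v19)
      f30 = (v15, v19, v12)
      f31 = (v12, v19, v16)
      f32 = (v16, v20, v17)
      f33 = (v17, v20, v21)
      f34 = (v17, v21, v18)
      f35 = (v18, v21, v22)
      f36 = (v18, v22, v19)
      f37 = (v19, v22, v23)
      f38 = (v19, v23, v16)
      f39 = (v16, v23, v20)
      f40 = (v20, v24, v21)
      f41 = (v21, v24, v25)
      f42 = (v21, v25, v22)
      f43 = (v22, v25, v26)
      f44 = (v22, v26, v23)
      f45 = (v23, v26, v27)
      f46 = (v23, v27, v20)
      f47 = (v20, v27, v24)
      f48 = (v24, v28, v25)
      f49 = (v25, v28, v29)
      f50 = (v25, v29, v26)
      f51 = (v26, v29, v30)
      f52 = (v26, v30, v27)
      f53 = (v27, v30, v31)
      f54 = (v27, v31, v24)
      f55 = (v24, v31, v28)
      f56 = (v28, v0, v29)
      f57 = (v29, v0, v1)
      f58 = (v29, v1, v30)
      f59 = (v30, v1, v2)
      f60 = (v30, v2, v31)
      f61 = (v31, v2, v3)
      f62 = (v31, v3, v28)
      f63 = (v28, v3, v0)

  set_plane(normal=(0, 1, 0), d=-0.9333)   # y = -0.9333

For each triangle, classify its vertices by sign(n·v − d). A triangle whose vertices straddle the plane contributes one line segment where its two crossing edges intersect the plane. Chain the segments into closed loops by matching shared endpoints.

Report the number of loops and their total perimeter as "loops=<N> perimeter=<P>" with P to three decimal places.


Straddling triangles (16 of 64):
  (v16,v20,v17) [+-+] → (-2.66343, -0.9333, 0)–(-2.34577, -0.9333, 0.317663)  len=0.4492
  (v17,v20,v21) [+--] → (-2.34577, -0.9333, 0.317663)–(-2.10342, -0.9333, 0.56)  len=0.3427
  (v17,v21,v18) [+-+] → (-2.10342, -0.9333, 0.56)–(-1.84026, -0.9333, 0.296841)  len=0.3722
  (v18,v21,v22) [+--] → (-1.84026, -0.9333, 0.296841)–(-1.5434, -0.9333, 0)  len=0.4198
  (v18,v22,v19) [+-+] → (-1.5434, -0.9333, 0)–(-1.72042, -0.9333, -0.177024)  len=0.2503
  (v19,v22,v23) [+--] → (-1.72042, -0.9333, -0.177024)–(-2.10342, -0.9333, -0.56)  len=0.5416
  (v19,v23,v16) [+-+] → (-2.10342, -0.9333, -0.56)–(-2.36658, -0.9333, -0.296841)  len=0.3722
  (v16,v23,v20) [+--] → (-2.36658, -0.9333, -0.296841)–(-2.66343, -0.9333, 0)  len=0.4198
  (v28,v0,v29) [-+-] → (2.66343, -0.9333, 0)–(2.36658, -0.9333, 0.296841)  len=0.4198
  (v29,v0,v1) [-++] → (2.36658, -0.9333, 0.296841)–(2.10342, -0.9333, 0.56)  len=0.3722
  (v29,v1,v30) [-+-] → (2.10342, -0.9333, 0.56)–(1.72042, -0.9333, 0.177024)  len=0.5416
  (v30,v1,v2) [-++] → (1.72042, -0.9333, 0.177024)–(1.5434, -0.9333, 0)  len=0.2503
  (v30,v2,v31) [-+-] → (1.5434, -0.9333, 0)–(1.84026, -0.9333, -0.296841)  len=0.4198
  (v31,v2,v3) [-++] → (1.84026, -0.9333, -0.296841)–(2.10342, -0.9333, -0.56)  len=0.3722
  (v31,v3,v28) [-+-] → (2.10342, -0.9333, -0.56)–(2.34577, -0.9333, -0.317663)  len=0.3427
  (v28,v3,v0) [-++] → (2.34577, -0.9333, -0.317663)–(2.66343, -0.9333, 0)  len=0.4492

Chained into 2 loop(s):
  loop 1: 8 segments, perimeter = 3.1679
  loop 2: 8 segments, perimeter = 3.1679
Total perimeter = 6.336

loops=2 perimeter=6.336


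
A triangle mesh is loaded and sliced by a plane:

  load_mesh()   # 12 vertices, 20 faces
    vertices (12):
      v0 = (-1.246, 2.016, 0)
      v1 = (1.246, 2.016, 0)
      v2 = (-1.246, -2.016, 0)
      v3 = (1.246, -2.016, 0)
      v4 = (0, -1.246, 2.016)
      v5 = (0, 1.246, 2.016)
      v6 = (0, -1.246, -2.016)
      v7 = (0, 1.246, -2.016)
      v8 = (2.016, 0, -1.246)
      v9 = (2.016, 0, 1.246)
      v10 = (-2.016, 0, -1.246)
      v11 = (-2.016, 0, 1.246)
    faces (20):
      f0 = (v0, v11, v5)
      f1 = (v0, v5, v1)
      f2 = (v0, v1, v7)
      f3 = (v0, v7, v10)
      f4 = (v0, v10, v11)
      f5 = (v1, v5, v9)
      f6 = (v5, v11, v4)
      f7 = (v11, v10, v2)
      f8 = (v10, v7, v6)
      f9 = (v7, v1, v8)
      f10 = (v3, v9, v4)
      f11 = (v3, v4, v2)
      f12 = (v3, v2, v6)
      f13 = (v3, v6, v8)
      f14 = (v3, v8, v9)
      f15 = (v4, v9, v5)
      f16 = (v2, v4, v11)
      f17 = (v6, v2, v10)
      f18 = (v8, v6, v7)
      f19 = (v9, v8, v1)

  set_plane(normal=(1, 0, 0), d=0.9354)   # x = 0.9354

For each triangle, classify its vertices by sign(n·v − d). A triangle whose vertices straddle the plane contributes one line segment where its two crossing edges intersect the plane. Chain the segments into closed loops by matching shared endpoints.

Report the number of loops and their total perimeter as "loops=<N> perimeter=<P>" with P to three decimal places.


Straddling triangles (10 of 20):
  (v0,v5,v1) [--+] → (0.9354, 1.82406, 0.502544)–(0.9354, 2.016, 0)  len=0.5380
  (v0,v1,v7) [-+-] → (0.9354, 2.016, 0)–(0.9354, 1.82406, -0.502544)  len=0.5380
  (v1,v5,v9) [+-+] → (0.9354, 1.82406, 0.502544)–(0.9354, 0.667871, 1.65873)  len=1.6351
  (v7,v1,v8) [-++] → (0.9354, 1.82406, -0.502544)–(0.9354, 0.667871, -1.65873)  len=1.6351
  (v3,v9,v4) [++-] → (0.9354, -0.667871, 1.65873)–(0.9354, -1.82406, 0.502544)  len=1.6351
  (v3,v4,v2) [+--] → (0.9354, -1.82406, 0.502544)–(0.9354, -2.016, 0)  len=0.5380
  (v3,v2,v6) [+--] → (0.9354, -2.016, 0)–(0.9354, -1.82406, -0.502544)  len=0.5380
  (v3,v6,v8) [+-+] → (0.9354, -1.82406, -0.502544)–(0.9354, -0.667871, -1.65873)  len=1.6351
  (v4,v9,v5) [-+-] → (0.9354, -0.667871, 1.65873)–(0.9354, 0.667871, 1.65873)  len=1.3357
  (v8,v6,v7) [+--] → (0.9354, -0.667871, -1.65873)–(0.9354, 0.667871, -1.65873)  len=1.3357

Chained into 1 loop(s):
  loop 1: 10 segments, perimeter = 11.3637
Total perimeter = 11.364

loops=1 perimeter=11.364


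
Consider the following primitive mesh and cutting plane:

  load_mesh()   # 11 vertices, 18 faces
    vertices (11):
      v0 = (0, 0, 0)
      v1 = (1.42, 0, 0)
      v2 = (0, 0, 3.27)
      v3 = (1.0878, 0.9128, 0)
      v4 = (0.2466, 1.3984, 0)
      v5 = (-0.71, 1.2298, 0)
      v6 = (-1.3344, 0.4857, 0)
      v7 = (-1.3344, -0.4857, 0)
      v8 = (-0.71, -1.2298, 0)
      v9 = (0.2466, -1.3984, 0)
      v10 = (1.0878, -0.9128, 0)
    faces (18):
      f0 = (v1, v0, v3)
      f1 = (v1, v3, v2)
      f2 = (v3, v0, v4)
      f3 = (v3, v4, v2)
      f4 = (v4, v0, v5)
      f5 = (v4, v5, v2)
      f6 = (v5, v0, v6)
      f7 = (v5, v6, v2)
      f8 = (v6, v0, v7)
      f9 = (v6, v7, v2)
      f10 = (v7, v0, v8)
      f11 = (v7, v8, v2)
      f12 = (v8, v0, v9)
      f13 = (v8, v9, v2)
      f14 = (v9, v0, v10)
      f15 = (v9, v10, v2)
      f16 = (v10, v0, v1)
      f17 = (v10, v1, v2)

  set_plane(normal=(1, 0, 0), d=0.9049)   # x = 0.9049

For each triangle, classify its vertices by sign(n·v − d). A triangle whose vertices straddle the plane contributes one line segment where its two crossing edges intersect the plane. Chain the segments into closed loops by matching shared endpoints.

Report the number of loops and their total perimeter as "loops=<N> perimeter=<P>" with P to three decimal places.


loops=1 perimeter=5.234

Straddling triangles (8 of 18):
  (v1,v0,v3) [+-+] → (0.9049, 0, 0)–(0.9049, 0.759324, 0)  len=0.7593
  (v1,v3,v2) [++-] → (0.9049, 0.759324, 0.54981)–(0.9049, 0, 1.18618)  len=0.9907
  (v3,v0,v4) [+--] → (0.9049, 0.759324, 0)–(0.9049, 1.01838, 0)  len=0.2591
  (v3,v4,v2) [+--] → (0.9049, 1.01838, 0)–(0.9049, 0.759324, 0.54981)  len=0.6078
  (v9,v0,v10) [--+] → (0.9049, -0.759324, 0)–(0.9049, -1.01838, 0)  len=0.2591
  (v9,v10,v2) [-+-] → (0.9049, -1.01838, 0)–(0.9049, -0.759324, 0.54981)  len=0.6078
  (v10,v0,v1) [+-+] → (0.9049, -0.759324, 0)–(0.9049, 0, 0)  len=0.7593
  (v10,v1,v2) [++-] → (0.9049, 0, 1.18618)–(0.9049, -0.759324, 0.54981)  len=0.9907

Chained into 1 loop(s):
  loop 1: 8 segments, perimeter = 5.2338
Total perimeter = 5.234


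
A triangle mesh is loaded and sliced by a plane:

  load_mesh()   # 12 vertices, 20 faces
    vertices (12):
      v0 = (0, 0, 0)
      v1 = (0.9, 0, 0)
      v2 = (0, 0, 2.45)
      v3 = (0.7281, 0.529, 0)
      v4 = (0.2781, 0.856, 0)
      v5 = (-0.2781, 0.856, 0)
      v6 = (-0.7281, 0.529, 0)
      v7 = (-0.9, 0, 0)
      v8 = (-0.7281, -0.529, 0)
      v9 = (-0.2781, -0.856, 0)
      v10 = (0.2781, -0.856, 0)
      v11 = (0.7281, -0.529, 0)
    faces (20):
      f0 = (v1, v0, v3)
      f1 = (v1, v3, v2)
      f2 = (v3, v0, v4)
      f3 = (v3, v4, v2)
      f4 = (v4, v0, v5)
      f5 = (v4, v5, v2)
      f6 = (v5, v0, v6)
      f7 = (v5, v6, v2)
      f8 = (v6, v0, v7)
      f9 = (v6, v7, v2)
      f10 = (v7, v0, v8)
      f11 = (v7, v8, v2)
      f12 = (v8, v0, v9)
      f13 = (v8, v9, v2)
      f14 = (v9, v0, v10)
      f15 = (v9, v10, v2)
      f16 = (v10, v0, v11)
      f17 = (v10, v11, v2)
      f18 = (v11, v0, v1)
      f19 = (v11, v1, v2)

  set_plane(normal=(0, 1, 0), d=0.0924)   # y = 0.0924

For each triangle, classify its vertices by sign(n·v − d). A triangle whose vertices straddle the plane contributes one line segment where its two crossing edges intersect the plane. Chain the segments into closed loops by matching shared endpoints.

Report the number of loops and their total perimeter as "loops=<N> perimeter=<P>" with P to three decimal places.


loops=1 perimeter=6.489

Straddling triangles (10 of 20):
  (v1,v0,v3) [--+] → (0.127177, 0.0924, 0)–(0.869974, 0.0924, 0)  len=0.7428
  (v1,v3,v2) [-+-] → (0.869974, 0.0924, 0)–(0.127177, 0.0924, 2.02206)  len=2.1542
  (v3,v0,v4) [+-+] → (0.127177, 0.0924, 0)–(0.0300192, 0.0924, 0)  len=0.0972
  (v3,v4,v2) [++-] → (0.0300192, 0.0924, 2.18554)–(0.127177, 0.0924, 2.02206)  len=0.1902
  (v4,v0,v5) [+-+] → (0.0300192, 0.0924, 0)–(-0.0300192, 0.0924, 0)  len=0.0600
  (v4,v5,v2) [++-] → (-0.0300192, 0.0924, 2.18554)–(0.0300192, 0.0924, 2.18554)  len=0.0600
  (v5,v0,v6) [+-+] → (-0.0300192, 0.0924, 0)–(-0.127177, 0.0924, 0)  len=0.0972
  (v5,v6,v2) [++-] → (-0.127177, 0.0924, 2.02206)–(-0.0300192, 0.0924, 2.18554)  len=0.1902
  (v6,v0,v7) [+--] → (-0.127177, 0.0924, 0)–(-0.869974, 0.0924, 0)  len=0.7428
  (v6,v7,v2) [+--] → (-0.869974, 0.0924, 0)–(-0.127177, 0.0924, 2.02206)  len=2.1542

Chained into 1 loop(s):
  loop 1: 10 segments, perimeter = 6.4887
Total perimeter = 6.489


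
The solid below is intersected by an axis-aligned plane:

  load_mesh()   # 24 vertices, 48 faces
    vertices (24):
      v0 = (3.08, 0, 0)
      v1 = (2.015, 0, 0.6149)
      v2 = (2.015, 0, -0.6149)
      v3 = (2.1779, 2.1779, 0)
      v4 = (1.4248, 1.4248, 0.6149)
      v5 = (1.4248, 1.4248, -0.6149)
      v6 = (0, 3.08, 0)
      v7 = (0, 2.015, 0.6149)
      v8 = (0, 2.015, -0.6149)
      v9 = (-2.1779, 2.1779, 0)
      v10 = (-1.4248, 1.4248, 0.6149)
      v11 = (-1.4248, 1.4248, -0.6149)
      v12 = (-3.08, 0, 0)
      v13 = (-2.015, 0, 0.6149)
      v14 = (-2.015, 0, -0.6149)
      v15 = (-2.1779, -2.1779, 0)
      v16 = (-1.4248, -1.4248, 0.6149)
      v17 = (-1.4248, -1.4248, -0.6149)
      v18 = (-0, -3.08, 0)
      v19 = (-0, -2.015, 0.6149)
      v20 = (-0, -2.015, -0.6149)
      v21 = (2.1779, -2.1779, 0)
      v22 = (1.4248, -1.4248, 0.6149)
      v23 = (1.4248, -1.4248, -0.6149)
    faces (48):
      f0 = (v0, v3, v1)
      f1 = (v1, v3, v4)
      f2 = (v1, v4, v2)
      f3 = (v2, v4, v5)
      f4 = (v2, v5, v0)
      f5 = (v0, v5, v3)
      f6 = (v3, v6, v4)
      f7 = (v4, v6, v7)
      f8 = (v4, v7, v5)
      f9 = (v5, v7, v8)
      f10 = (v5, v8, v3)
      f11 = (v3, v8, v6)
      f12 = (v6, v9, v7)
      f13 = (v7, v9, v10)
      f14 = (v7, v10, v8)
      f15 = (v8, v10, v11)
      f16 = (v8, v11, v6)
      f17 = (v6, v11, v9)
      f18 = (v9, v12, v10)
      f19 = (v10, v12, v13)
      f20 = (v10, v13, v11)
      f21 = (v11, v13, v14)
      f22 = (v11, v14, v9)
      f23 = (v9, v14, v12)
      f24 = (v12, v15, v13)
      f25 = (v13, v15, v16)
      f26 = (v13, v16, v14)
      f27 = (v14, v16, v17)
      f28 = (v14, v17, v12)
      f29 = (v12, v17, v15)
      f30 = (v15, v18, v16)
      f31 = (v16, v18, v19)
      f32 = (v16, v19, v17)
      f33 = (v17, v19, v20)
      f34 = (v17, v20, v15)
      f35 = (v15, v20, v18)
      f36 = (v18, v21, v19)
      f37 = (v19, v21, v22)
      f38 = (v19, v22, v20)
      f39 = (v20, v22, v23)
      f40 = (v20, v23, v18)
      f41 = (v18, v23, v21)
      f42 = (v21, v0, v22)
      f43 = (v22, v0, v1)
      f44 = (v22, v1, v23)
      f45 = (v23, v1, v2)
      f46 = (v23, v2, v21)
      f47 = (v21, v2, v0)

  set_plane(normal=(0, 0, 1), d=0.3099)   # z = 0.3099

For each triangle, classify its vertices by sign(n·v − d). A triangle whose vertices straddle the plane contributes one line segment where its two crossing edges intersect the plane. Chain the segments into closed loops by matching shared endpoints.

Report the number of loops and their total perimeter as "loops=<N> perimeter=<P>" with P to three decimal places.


loops=2 perimeter=27.910

Straddling triangles (32 of 48):
  (v0,v3,v1) [--+] → (2.0958, 1.08027, 0.3099)–(2.54326, 0, 0.3099)  len=1.1693
  (v1,v3,v4) [+-+] → (2.0958, 1.08027, 0.3099)–(1.79835, 1.79835, 0.3099)  len=0.7772
  (v1,v4,v2) [++-] → (1.57117, 1.07144, 0.3099)–(2.015, 0, 0.3099)  len=1.1597
  (v2,v4,v5) [-+-] → (1.57117, 1.07144, 0.3099)–(1.4248, 1.4248, 0.3099)  len=0.3825
  (v3,v6,v4) [--+] → (0.718077, 2.24581, 0.3099)–(1.79835, 1.79835, 0.3099)  len=1.1693
  (v4,v6,v7) [+-+] → (0.718077, 2.24581, 0.3099)–(0, 2.54326, 0.3099)  len=0.7772
  (v4,v7,v5) [++-] → (0.353362, 1.86863, 0.3099)–(1.4248, 1.4248, 0.3099)  len=1.1597
  (v5,v7,v8) [-+-] → (0.353362, 1.86863, 0.3099)–(0, 2.015, 0.3099)  len=0.3825
  (v6,v9,v7) [--+] → (-1.08027, 2.0958, 0.3099)–(0, 2.54326, 0.3099)  len=1.1693
  (v7,v9,v10) [+-+] → (-1.08027, 2.0958, 0.3099)–(-1.79835, 1.79835, 0.3099)  len=0.7772
  (v7,v10,v8) [++-] → (-1.07144, 1.57117, 0.3099)–(0, 2.015, 0.3099)  len=1.1597
  (v8,v10,v11) [-+-] → (-1.07144, 1.57117, 0.3099)–(-1.4248, 1.4248, 0.3099)  len=0.3825
  (v9,v12,v10) [--+] → (-2.24581, 0.718077, 0.3099)–(-1.79835, 1.79835, 0.3099)  len=1.1693
  (v10,v12,v13) [+-+] → (-2.24581, 0.718077, 0.3099)–(-2.54326, 0, 0.3099)  len=0.7772
  (v10,v13,v11) [++-] → (-1.86863, 0.353362, 0.3099)–(-1.4248, 1.4248, 0.3099)  len=1.1597
  (v11,v13,v14) [-+-] → (-1.86863, 0.353362, 0.3099)–(-2.015, 0, 0.3099)  len=0.3825
  (v12,v15,v13) [--+] → (-2.0958, -1.08027, 0.3099)–(-2.54326, 0, 0.3099)  len=1.1693
  (v13,v15,v16) [+-+] → (-2.0958, -1.08027, 0.3099)–(-1.79835, -1.79835, 0.3099)  len=0.7772
  (v13,v16,v14) [++-] → (-1.57117, -1.07144, 0.3099)–(-2.015, 0, 0.3099)  len=1.1597
  (v14,v16,v17) [-+-] → (-1.57117, -1.07144, 0.3099)–(-1.4248, -1.4248, 0.3099)  len=0.3825
  (v15,v18,v16) [--+] → (-0.718077, -2.24581, 0.3099)–(-1.79835, -1.79835, 0.3099)  len=1.1693
  (v16,v18,v19) [+-+] → (-0.718077, -2.24581, 0.3099)–(0, -2.54326, 0.3099)  len=0.7772
  (v16,v19,v17) [++-] → (-0.353362, -1.86863, 0.3099)–(-1.4248, -1.4248, 0.3099)  len=1.1597
  (v17,v19,v20) [-+-] → (-0.353362, -1.86863, 0.3099)–(0, -2.015, 0.3099)  len=0.3825
  (v18,v21,v19) [--+] → (1.08027, -2.0958, 0.3099)–(0, -2.54326, 0.3099)  len=1.1693
  (v19,v21,v22) [+-+] → (1.08027, -2.0958, 0.3099)–(1.79835, -1.79835, 0.3099)  len=0.7772
  (v19,v22,v20) [++-] → (1.07144, -1.57117, 0.3099)–(0, -2.015, 0.3099)  len=1.1597
  (v20,v22,v23) [-+-] → (1.07144, -1.57117, 0.3099)–(1.4248, -1.4248, 0.3099)  len=0.3825
  (v21,v0,v22) [--+] → (2.24581, -0.718077, 0.3099)–(1.79835, -1.79835, 0.3099)  len=1.1693
  (v22,v0,v1) [+-+] → (2.24581, -0.718077, 0.3099)–(2.54326, 0, 0.3099)  len=0.7772
  (v22,v1,v23) [++-] → (1.86863, -0.353362, 0.3099)–(1.4248, -1.4248, 0.3099)  len=1.1597
  (v23,v1,v2) [-+-] → (1.86863, -0.353362, 0.3099)–(2.015, 0, 0.3099)  len=0.3825

Chained into 2 loop(s):
  loop 1: 16 segments, perimeter = 15.5722
  loop 2: 16 segments, perimeter = 12.3376
Total perimeter = 27.910
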